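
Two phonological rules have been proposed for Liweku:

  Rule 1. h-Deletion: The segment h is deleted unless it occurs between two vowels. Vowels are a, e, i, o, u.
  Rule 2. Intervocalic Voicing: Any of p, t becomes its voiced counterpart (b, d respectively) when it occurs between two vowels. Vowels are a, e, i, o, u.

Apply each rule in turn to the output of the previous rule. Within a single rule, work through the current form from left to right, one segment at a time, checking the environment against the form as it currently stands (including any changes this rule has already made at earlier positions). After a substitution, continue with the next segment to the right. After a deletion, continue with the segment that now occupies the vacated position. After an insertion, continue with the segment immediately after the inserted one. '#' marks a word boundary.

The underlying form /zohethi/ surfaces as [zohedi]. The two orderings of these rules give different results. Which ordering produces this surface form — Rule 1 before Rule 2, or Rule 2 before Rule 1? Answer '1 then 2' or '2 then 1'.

Order 1 then 2:
  1 h-Deletion: [zohethi] → [zoheti]
  2 Intervocalic Voicing: [zoheti] → [zohedi]
  result: [zohedi]
Order 2 then 1:
  2 Intervocalic Voicing: no change — [zohethi]
  1 h-Deletion: [zohethi] → [zoheti]
  result: [zoheti]

1 then 2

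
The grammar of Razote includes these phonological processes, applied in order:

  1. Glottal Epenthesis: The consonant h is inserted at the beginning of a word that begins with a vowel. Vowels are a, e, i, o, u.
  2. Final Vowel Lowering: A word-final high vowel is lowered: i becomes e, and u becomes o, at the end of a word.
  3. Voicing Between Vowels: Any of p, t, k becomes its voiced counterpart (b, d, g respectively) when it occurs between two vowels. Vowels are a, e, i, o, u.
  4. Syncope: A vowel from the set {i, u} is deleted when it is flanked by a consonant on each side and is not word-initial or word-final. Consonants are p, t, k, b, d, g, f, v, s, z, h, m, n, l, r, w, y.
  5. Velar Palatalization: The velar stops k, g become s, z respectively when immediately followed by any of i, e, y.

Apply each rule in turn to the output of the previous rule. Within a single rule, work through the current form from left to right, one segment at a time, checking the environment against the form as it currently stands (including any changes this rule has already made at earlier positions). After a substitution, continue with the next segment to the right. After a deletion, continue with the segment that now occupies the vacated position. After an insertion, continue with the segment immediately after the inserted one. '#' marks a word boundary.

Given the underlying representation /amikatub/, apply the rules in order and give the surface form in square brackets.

1 Glottal Epenthesis: [amikatub] → [hamikatub]
2 Final Vowel Lowering: no change — [hamikatub]
3 Voicing Between Vowels: [hamikatub] → [hamigadub]
4 Syncope: [hamigadub] → [hamgadb]
5 Velar Palatalization: no change — [hamgadb]

[hamgadb]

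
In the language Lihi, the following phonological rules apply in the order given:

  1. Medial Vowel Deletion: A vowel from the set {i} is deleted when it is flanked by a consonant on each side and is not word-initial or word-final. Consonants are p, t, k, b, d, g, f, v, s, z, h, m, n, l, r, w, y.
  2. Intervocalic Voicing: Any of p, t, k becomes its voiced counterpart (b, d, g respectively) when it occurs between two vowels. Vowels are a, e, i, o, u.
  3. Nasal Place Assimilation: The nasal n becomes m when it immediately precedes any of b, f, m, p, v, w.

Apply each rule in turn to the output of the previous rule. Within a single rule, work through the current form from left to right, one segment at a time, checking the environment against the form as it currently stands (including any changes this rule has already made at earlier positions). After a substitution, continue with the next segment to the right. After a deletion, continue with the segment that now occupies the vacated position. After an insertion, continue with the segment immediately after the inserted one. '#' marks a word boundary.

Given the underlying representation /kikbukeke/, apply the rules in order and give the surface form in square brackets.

1 Medial Vowel Deletion: [kikbukeke] → [kkbukeke]
2 Intervocalic Voicing: [kkbukeke] → [kkbugege]
3 Nasal Place Assimilation: no change — [kkbugege]

[kkbugege]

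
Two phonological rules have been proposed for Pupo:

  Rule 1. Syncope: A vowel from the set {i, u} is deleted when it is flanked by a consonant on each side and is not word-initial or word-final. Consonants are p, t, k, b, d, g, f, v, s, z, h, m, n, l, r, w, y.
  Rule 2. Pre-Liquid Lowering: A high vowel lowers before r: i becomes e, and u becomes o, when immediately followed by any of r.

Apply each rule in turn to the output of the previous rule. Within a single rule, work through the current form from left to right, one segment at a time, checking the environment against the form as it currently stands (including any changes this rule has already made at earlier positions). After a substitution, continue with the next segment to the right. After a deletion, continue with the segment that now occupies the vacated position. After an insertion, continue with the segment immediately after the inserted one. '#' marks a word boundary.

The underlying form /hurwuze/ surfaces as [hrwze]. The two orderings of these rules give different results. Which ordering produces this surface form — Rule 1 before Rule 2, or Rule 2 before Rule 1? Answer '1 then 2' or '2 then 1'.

1 then 2

Order 1 then 2:
  1 Syncope: [hurwuze] → [hrwze]
  2 Pre-Liquid Lowering: no change — [hrwze]
  result: [hrwze]
Order 2 then 1:
  2 Pre-Liquid Lowering: [hurwuze] → [horwuze]
  1 Syncope: [horwuze] → [horwze]
  result: [horwze]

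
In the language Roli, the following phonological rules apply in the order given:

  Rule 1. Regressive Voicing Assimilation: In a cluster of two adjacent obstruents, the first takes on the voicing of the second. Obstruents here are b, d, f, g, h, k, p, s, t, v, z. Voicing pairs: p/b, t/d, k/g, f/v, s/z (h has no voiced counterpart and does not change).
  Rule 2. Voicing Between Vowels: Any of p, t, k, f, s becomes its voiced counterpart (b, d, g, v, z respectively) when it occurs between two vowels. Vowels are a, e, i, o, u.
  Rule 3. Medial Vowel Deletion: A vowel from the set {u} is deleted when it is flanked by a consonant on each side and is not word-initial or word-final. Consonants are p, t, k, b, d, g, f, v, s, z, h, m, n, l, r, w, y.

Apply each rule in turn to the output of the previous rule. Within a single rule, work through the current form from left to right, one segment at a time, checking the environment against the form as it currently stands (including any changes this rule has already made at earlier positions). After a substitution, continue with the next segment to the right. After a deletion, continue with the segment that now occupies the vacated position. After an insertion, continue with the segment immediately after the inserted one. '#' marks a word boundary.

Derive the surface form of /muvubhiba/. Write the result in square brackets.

[mvphiba]

Rule 1 Regressive Voicing Assimilation: [muvubhiba] → [muvuphiba]
Rule 2 Voicing Between Vowels: no change — [muvuphiba]
Rule 3 Medial Vowel Deletion: [muvuphiba] → [mvphiba]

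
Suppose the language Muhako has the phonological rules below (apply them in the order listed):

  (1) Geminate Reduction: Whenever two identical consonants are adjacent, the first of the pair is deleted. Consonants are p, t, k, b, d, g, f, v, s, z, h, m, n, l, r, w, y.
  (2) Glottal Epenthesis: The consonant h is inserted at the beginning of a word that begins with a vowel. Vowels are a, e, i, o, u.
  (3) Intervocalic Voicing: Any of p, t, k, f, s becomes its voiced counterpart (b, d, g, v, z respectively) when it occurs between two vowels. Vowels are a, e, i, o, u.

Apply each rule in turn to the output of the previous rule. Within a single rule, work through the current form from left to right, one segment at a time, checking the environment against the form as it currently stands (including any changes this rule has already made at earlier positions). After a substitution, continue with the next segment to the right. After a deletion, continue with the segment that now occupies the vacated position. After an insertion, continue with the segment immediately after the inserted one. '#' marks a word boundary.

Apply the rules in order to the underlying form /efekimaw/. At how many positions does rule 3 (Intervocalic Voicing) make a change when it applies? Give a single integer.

(1) Geminate Reduction: no change — [efekimaw]
(2) Glottal Epenthesis: [efekimaw] → [hefekimaw]
(3) Intervocalic Voicing: [hefekimaw] → [hevegimaw]
Rule 3 changed 2 position(s).

2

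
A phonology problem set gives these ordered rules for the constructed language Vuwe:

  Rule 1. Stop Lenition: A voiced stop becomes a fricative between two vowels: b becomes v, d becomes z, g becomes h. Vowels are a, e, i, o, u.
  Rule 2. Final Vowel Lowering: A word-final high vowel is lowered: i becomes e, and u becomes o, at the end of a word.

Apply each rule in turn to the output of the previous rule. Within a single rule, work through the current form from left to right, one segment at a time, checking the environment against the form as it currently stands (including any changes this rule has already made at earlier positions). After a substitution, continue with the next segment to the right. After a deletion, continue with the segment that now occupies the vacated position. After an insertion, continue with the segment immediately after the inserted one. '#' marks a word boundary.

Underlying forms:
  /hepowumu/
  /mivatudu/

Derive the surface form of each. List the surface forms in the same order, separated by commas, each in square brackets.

/hepowumu/:
  Rule 1 Stop Lenition: no change — [hepowumu]
  Rule 2 Final Vowel Lowering: [hepowumu] → [hepowumo]
/mivatudu/:
  Rule 1 Stop Lenition: [mivatudu] → [mivatuzu]
  Rule 2 Final Vowel Lowering: [mivatuzu] → [mivatuzo]

[hepowumo], [mivatuzo]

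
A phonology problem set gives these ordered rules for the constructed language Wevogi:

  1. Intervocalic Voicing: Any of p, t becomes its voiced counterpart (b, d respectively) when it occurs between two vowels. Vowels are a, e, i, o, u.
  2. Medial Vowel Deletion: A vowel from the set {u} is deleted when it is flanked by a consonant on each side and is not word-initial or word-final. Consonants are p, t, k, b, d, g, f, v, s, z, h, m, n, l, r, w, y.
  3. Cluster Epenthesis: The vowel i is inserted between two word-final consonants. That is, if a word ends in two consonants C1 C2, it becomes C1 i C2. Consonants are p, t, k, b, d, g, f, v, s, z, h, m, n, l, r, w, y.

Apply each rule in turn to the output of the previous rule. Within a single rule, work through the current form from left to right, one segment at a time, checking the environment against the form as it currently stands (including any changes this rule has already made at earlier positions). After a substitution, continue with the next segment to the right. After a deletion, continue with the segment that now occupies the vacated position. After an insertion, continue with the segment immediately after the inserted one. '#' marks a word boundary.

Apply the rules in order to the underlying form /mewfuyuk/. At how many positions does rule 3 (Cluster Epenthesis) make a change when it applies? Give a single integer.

1 Intervocalic Voicing: no change — [mewfuyuk]
2 Medial Vowel Deletion: [mewfuyuk] → [mewfyk]
3 Cluster Epenthesis: [mewfyk] → [mewfyik]
Rule 3 changed 1 position(s).

1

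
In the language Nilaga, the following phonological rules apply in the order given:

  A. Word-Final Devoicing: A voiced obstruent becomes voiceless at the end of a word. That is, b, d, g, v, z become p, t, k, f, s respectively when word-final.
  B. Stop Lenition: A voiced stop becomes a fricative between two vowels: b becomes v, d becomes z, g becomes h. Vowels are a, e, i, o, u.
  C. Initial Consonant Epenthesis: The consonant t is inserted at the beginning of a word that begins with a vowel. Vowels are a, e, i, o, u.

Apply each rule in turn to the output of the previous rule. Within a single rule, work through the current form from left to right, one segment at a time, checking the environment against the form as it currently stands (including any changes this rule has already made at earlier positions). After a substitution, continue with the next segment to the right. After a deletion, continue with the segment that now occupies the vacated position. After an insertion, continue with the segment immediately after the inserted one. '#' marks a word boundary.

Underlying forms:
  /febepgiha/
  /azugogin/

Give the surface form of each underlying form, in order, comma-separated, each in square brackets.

/febepgiha/:
  A Word-Final Devoicing: no change — [febepgiha]
  B Stop Lenition: [febepgiha] → [fevepgiha]
  C Initial Consonant Epenthesis: no change — [fevepgiha]
/azugogin/:
  A Word-Final Devoicing: no change — [azugogin]
  B Stop Lenition: [azugogin] → [azuhohin]
  C Initial Consonant Epenthesis: [azuhohin] → [tazuhohin]

[fevepgiha], [tazuhohin]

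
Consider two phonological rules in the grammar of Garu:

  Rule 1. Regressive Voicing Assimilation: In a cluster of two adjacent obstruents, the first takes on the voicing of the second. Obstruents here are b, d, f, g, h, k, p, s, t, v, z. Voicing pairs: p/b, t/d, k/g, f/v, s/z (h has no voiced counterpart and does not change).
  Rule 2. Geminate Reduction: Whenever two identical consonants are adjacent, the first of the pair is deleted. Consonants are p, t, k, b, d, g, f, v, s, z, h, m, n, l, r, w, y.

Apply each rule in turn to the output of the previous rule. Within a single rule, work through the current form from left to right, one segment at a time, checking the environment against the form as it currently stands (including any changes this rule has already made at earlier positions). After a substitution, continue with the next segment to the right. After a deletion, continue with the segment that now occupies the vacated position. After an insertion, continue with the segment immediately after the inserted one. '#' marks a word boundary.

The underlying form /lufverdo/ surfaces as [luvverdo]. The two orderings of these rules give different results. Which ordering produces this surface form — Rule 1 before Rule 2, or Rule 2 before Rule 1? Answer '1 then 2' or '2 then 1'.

2 then 1

Order 1 then 2:
  1 Regressive Voicing Assimilation: [lufverdo] → [luvverdo]
  2 Geminate Reduction: [luvverdo] → [luverdo]
  result: [luverdo]
Order 2 then 1:
  2 Geminate Reduction: no change — [lufverdo]
  1 Regressive Voicing Assimilation: [lufverdo] → [luvverdo]
  result: [luvverdo]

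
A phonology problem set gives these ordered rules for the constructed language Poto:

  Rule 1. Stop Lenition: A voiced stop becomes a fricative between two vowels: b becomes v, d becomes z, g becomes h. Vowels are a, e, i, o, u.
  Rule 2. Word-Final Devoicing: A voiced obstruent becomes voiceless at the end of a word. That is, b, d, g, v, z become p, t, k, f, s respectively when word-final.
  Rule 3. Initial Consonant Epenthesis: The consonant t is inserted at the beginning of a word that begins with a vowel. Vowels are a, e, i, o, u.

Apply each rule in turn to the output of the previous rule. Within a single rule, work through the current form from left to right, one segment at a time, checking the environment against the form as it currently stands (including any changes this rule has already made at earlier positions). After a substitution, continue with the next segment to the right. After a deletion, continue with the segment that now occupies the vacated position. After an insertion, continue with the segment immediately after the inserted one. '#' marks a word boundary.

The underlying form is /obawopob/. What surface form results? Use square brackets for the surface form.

[tovawopop]

Rule 1 Stop Lenition: [obawopob] → [ovawopob]
Rule 2 Word-Final Devoicing: [ovawopob] → [ovawopop]
Rule 3 Initial Consonant Epenthesis: [ovawopop] → [tovawopop]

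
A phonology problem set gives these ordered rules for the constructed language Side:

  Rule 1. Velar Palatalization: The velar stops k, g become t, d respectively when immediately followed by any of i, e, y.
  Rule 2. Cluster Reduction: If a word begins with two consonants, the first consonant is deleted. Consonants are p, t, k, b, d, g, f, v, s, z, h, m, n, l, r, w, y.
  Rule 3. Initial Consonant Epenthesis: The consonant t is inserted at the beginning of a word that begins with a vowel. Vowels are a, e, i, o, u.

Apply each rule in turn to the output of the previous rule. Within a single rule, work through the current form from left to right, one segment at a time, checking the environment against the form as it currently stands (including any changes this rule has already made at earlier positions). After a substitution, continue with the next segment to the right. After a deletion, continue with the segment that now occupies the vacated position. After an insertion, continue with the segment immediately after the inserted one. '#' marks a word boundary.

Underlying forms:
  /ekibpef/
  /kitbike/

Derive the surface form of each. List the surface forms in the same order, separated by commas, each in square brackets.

/ekibpef/:
  Rule 1 Velar Palatalization: [ekibpef] → [etibpef]
  Rule 2 Cluster Reduction: no change — [etibpef]
  Rule 3 Initial Consonant Epenthesis: [etibpef] → [tetibpef]
/kitbike/:
  Rule 1 Velar Palatalization: [kitbike] → [titbite]
  Rule 2 Cluster Reduction: no change — [titbite]
  Rule 3 Initial Consonant Epenthesis: no change — [titbite]

[tetibpef], [titbite]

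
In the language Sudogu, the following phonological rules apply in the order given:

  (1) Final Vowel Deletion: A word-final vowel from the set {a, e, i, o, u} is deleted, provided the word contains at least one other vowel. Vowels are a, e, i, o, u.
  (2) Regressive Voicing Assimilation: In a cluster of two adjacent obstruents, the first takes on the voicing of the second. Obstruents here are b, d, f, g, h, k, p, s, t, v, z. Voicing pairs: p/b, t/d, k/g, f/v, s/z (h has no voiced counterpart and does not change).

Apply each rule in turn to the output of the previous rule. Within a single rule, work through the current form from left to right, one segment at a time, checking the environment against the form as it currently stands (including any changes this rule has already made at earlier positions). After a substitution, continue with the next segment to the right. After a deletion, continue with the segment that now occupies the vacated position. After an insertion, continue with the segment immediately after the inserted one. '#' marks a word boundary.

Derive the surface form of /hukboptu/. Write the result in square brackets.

(1) Final Vowel Deletion: [hukboptu] → [hukbopt]
(2) Regressive Voicing Assimilation: [hukbopt] → [hugbopt]

[hugbopt]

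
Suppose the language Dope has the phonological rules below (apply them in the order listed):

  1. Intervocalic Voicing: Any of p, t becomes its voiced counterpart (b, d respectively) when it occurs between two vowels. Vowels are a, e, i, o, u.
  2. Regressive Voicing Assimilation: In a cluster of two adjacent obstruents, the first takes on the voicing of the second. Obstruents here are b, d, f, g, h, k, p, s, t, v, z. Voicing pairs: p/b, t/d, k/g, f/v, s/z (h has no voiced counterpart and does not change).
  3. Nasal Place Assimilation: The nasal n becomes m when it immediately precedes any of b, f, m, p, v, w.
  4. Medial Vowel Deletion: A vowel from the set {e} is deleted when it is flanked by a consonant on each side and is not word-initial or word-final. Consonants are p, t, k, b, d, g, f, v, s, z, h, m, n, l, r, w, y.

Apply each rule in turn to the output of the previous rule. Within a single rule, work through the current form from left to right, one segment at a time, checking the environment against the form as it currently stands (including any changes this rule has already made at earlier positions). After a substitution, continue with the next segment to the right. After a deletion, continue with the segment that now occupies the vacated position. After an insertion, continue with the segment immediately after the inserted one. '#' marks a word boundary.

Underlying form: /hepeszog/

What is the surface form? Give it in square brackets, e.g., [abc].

1 Intervocalic Voicing: [hepeszog] → [hebeszog]
2 Regressive Voicing Assimilation: [hebeszog] → [hebezzog]
3 Nasal Place Assimilation: no change — [hebezzog]
4 Medial Vowel Deletion: [hebezzog] → [hbzzog]

[hbzzog]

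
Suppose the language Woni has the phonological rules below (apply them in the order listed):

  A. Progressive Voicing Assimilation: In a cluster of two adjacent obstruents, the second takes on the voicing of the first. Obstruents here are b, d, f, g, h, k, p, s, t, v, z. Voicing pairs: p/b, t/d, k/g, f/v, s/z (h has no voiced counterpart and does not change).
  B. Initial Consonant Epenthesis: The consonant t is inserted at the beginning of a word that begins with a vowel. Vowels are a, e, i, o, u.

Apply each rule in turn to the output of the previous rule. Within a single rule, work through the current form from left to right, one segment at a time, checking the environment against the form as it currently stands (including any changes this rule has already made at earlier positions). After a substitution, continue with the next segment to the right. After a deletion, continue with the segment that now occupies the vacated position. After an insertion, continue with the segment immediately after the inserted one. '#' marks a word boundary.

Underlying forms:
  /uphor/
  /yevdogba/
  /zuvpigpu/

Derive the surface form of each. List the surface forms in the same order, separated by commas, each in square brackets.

/uphor/:
  A Progressive Voicing Assimilation: no change — [uphor]
  B Initial Consonant Epenthesis: [uphor] → [tuphor]
/yevdogba/:
  A Progressive Voicing Assimilation: no change — [yevdogba]
  B Initial Consonant Epenthesis: no change — [yevdogba]
/zuvpigpu/:
  A Progressive Voicing Assimilation: [zuvpigpu] → [zuvbigbu]
  B Initial Consonant Epenthesis: no change — [zuvbigbu]

[tuphor], [yevdogba], [zuvbigbu]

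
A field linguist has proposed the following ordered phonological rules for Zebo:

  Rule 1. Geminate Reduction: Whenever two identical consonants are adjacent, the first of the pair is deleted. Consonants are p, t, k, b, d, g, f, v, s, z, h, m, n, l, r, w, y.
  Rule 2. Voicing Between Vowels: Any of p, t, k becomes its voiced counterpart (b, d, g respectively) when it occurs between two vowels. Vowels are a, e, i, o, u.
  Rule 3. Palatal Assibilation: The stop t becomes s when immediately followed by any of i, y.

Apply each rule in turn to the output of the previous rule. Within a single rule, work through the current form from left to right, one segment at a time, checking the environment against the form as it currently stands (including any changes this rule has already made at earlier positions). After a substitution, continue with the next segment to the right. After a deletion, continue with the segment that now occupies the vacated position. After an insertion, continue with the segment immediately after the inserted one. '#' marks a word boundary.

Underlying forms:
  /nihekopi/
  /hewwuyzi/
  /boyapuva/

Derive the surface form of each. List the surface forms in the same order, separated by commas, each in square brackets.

/nihekopi/:
  Rule 1 Geminate Reduction: no change — [nihekopi]
  Rule 2 Voicing Between Vowels: [nihekopi] → [nihegobi]
  Rule 3 Palatal Assibilation: no change — [nihegobi]
/hewwuyzi/:
  Rule 1 Geminate Reduction: [hewwuyzi] → [hewuyzi]
  Rule 2 Voicing Between Vowels: no change — [hewuyzi]
  Rule 3 Palatal Assibilation: no change — [hewuyzi]
/boyapuva/:
  Rule 1 Geminate Reduction: no change — [boyapuva]
  Rule 2 Voicing Between Vowels: [boyapuva] → [boyabuva]
  Rule 3 Palatal Assibilation: no change — [boyabuva]

[nihegobi], [hewuyzi], [boyabuva]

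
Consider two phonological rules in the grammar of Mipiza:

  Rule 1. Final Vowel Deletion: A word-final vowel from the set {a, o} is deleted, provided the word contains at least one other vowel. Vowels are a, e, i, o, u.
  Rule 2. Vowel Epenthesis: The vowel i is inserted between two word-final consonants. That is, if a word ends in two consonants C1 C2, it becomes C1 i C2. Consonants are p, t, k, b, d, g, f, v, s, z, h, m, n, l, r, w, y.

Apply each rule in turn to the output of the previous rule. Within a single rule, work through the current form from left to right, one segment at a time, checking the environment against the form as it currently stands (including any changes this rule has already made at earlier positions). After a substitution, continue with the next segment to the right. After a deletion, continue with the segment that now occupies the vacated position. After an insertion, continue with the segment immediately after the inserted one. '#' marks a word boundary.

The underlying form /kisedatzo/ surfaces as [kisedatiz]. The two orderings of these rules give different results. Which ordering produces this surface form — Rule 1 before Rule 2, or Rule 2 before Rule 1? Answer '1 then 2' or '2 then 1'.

Order 1 then 2:
  1 Final Vowel Deletion: [kisedatzo] → [kisedatz]
  2 Vowel Epenthesis: [kisedatz] → [kisedatiz]
  result: [kisedatiz]
Order 2 then 1:
  2 Vowel Epenthesis: no change — [kisedatzo]
  1 Final Vowel Deletion: [kisedatzo] → [kisedatz]
  result: [kisedatz]

1 then 2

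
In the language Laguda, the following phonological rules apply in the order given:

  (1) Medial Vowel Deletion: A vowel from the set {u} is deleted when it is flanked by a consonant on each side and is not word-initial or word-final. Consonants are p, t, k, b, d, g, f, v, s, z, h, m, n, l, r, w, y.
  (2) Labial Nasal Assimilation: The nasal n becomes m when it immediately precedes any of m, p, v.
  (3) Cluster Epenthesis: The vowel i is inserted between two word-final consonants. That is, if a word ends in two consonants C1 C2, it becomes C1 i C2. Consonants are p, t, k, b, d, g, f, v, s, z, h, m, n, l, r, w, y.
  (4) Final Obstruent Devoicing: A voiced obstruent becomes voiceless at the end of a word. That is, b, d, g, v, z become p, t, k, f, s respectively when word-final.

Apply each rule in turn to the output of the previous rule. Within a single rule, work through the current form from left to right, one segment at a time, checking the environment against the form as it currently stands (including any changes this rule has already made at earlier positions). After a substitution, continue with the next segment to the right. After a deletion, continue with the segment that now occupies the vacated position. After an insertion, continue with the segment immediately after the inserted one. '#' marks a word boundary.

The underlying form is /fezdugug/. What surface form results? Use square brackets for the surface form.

[fezdgik]

(1) Medial Vowel Deletion: [fezdugug] → [fezdgg]
(2) Labial Nasal Assimilation: no change — [fezdgg]
(3) Cluster Epenthesis: [fezdgg] → [fezdgig]
(4) Final Obstruent Devoicing: [fezdgig] → [fezdgik]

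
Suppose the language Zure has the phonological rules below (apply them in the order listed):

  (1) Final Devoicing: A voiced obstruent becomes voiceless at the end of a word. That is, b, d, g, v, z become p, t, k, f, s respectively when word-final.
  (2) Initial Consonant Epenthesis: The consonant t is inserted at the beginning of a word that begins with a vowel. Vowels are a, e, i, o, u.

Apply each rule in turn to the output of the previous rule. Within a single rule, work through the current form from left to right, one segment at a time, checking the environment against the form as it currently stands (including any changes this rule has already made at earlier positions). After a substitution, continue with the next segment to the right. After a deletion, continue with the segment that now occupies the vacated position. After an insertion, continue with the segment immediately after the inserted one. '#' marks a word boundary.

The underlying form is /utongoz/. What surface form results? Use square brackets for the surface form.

[tutongos]

(1) Final Devoicing: [utongoz] → [utongos]
(2) Initial Consonant Epenthesis: [utongos] → [tutongos]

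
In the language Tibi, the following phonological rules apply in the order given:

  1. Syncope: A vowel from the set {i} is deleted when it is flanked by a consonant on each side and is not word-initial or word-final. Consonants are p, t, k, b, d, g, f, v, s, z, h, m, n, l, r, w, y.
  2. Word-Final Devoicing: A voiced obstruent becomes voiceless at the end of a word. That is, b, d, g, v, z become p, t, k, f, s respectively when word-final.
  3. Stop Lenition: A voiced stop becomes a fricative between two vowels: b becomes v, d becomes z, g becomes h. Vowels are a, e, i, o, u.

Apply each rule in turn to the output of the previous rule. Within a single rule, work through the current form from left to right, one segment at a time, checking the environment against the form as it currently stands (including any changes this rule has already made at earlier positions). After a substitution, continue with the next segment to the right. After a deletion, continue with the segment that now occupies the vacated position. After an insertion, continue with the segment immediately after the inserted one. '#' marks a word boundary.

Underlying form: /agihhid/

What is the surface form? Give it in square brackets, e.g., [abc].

[aghht]

1 Syncope: [agihhid] → [aghhd]
2 Word-Final Devoicing: [aghhd] → [aghht]
3 Stop Lenition: no change — [aghht]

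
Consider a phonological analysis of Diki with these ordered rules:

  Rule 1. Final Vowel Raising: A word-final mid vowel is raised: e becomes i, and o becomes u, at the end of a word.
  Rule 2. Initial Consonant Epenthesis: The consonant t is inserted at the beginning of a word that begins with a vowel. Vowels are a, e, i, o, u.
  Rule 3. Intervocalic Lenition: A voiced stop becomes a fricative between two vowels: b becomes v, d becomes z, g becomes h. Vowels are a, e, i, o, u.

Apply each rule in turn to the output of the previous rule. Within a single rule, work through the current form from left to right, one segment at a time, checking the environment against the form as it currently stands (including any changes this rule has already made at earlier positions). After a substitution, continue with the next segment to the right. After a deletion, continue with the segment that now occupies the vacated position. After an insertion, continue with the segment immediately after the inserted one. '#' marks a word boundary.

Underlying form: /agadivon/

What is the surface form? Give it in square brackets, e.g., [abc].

[tahazivon]

Rule 1 Final Vowel Raising: no change — [agadivon]
Rule 2 Initial Consonant Epenthesis: [agadivon] → [tagadivon]
Rule 3 Intervocalic Lenition: [tagadivon] → [tahazivon]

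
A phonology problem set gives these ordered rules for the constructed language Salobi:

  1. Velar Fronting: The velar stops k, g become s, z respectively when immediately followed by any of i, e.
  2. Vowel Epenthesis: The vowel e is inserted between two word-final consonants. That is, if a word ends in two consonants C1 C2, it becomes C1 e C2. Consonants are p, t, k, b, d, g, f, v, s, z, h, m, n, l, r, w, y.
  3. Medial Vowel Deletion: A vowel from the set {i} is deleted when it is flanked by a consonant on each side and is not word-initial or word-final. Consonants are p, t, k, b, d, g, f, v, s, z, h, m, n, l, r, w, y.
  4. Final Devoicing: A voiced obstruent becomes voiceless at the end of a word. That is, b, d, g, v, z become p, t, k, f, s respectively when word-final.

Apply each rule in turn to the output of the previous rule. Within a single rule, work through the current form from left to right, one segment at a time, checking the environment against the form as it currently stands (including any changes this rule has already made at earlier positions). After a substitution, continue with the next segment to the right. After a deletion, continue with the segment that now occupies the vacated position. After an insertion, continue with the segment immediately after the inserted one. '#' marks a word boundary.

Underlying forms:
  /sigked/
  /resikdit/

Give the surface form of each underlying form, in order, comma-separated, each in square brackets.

[sgset], [reskdt]

/sigked/:
  1 Velar Fronting: [sigked] → [sigsed]
  2 Vowel Epenthesis: no change — [sigsed]
  3 Medial Vowel Deletion: [sigsed] → [sgsed]
  4 Final Devoicing: [sgsed] → [sgset]
/resikdit/:
  1 Velar Fronting: no change — [resikdit]
  2 Vowel Epenthesis: no change — [resikdit]
  3 Medial Vowel Deletion: [resikdit] → [reskdt]
  4 Final Devoicing: no change — [reskdt]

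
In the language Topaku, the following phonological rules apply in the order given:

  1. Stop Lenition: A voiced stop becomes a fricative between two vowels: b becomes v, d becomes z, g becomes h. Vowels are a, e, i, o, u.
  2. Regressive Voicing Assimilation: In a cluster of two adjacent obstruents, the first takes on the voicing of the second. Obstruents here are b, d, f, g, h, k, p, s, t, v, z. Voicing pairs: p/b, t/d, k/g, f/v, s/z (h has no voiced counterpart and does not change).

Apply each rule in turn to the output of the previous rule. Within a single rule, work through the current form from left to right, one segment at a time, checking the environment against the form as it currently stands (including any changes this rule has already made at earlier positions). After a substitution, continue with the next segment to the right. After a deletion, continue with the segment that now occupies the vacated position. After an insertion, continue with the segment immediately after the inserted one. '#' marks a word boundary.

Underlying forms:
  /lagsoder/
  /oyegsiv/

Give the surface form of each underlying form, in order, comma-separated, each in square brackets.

[laksozer], [oyeksiv]

/lagsoder/:
  1 Stop Lenition: [lagsoder] → [lagsozer]
  2 Regressive Voicing Assimilation: [lagsozer] → [laksozer]
/oyegsiv/:
  1 Stop Lenition: no change — [oyegsiv]
  2 Regressive Voicing Assimilation: [oyegsiv] → [oyeksiv]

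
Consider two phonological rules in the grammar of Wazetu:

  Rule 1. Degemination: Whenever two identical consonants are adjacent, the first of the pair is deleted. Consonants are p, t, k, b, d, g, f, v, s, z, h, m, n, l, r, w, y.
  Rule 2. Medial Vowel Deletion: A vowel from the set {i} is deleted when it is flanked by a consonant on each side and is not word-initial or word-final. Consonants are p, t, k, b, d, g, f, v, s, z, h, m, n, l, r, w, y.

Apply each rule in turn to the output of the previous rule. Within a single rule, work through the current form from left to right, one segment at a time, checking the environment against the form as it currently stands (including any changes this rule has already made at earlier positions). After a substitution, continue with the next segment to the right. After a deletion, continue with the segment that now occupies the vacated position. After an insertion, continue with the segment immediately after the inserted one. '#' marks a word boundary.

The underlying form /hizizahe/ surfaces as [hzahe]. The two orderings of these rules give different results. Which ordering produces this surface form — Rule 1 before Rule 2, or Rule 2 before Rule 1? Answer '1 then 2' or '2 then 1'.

Order 1 then 2:
  1 Degemination: no change — [hizizahe]
  2 Medial Vowel Deletion: [hizizahe] → [hzzahe]
  result: [hzzahe]
Order 2 then 1:
  2 Medial Vowel Deletion: [hizizahe] → [hzzahe]
  1 Degemination: [hzzahe] → [hzahe]
  result: [hzahe]

2 then 1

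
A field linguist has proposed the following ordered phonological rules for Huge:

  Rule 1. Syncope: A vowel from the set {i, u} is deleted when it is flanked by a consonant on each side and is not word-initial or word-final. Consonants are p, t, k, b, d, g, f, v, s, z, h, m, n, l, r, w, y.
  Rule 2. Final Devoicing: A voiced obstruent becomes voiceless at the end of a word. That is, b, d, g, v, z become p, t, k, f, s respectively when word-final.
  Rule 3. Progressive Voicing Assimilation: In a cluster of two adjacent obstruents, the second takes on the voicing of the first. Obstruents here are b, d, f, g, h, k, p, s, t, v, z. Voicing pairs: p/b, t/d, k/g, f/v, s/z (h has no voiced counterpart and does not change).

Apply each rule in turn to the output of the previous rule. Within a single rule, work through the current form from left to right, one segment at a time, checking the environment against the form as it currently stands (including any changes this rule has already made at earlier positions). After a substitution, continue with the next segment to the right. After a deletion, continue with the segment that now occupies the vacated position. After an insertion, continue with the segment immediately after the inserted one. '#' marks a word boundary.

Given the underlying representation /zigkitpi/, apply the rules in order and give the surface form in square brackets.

[zggdbi]

Rule 1 Syncope: [zigkitpi] → [zgktpi]
Rule 2 Final Devoicing: no change — [zgktpi]
Rule 3 Progressive Voicing Assimilation: [zgktpi] → [zggdbi]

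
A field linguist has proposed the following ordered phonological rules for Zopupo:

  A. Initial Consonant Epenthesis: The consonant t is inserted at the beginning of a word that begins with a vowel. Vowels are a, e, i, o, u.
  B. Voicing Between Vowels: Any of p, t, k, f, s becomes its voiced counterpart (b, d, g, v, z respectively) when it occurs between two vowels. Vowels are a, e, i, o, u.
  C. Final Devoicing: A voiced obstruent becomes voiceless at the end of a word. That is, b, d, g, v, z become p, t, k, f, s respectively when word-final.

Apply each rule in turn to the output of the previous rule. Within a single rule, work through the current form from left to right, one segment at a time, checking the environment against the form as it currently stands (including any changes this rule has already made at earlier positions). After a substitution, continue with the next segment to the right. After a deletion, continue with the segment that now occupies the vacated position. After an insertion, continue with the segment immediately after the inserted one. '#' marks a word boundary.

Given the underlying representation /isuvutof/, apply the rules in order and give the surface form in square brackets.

[tizuvudof]

A Initial Consonant Epenthesis: [isuvutof] → [tisuvutof]
B Voicing Between Vowels: [tisuvutof] → [tizuvudof]
C Final Devoicing: no change — [tizuvudof]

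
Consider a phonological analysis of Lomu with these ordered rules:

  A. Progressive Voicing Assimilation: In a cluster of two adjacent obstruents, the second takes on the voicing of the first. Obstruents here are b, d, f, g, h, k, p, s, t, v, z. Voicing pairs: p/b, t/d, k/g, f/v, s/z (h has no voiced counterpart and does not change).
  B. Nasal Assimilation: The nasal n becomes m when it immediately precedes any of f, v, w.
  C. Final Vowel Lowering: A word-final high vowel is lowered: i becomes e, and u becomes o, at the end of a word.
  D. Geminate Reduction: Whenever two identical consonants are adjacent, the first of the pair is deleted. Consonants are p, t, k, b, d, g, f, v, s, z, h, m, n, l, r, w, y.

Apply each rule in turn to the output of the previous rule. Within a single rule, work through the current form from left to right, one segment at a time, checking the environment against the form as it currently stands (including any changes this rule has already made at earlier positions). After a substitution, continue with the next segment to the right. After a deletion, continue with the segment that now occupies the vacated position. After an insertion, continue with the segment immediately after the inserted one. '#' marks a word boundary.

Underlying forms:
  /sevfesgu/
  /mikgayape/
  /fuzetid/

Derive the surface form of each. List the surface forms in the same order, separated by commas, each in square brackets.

[sevesko], [mikayape], [fuzetid]

/sevfesgu/:
  A Progressive Voicing Assimilation: [sevfesgu] → [sevvesku]
  B Nasal Assimilation: no change — [sevvesku]
  C Final Vowel Lowering: [sevvesku] → [sevvesko]
  D Geminate Reduction: [sevvesko] → [sevesko]
/mikgayape/:
  A Progressive Voicing Assimilation: [mikgayape] → [mikkayape]
  B Nasal Assimilation: no change — [mikkayape]
  C Final Vowel Lowering: no change — [mikkayape]
  D Geminate Reduction: [mikkayape] → [mikayape]
/fuzetid/:
  A Progressive Voicing Assimilation: no change — [fuzetid]
  B Nasal Assimilation: no change — [fuzetid]
  C Final Vowel Lowering: no change — [fuzetid]
  D Geminate Reduction: no change — [fuzetid]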